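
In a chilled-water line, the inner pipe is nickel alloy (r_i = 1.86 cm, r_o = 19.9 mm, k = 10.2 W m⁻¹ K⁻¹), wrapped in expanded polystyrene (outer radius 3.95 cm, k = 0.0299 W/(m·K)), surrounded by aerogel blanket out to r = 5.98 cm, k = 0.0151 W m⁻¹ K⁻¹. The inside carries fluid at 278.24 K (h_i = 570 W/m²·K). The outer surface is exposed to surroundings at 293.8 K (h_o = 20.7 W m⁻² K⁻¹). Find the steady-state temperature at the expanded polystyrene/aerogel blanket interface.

Treat each layer as a resistance in series:
  R'_conv,in = 1/(2πr h) = 1/(2π·0.0186·570) = 0.01501 m·K/W
  R'_nickel alloy = ln(0.0199/0.0186)/(2πk) = 0.06756/(2π·10.2) = 0.001054 m·K/W
  R'_expanded polystyrene = ln(0.0395/0.0199)/(2πk) = 0.6856/(2π·0.0299) = 3.649 m·K/W
  R'_aerogel blanket = ln(0.0598/0.0395)/(2πk) = 0.4147/(2π·0.0151) = 4.371 m·K/W
  R'_conv,out = 1/(2πr h) = 1/(2π·0.0598·20.7) = 0.1286 m·K/W
ΣR = 0.01501 + 0.001054 + 3.649 + 4.371 + 0.1286 = 8.165 m·K/W
Q' = ΔT/ΣR = (278.24 K − 293.8 K)/8.165 = -1.906 W/m
From the inner boundary to the expanded polystyrene/aerogel blanket interface, ΣR_partial = 3.665 m·K/W.
T_interface = T_in − Q'·ΣR_partial = 278.24 K − (-1.906)(3.665) = 285.2 K

T = 285.2 K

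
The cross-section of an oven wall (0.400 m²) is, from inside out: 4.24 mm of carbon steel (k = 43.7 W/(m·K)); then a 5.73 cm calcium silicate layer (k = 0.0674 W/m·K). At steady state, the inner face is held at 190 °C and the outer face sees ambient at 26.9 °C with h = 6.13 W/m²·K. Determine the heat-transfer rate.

Q = 64.4 W

Series thermal resistances, inner to outer:
  R_carbon steel = L/(kA) = 0.00424/(43.7·0.400) = 2.426×10^-4 K/W
  R_calcium silicate = L/(kA) = 0.0573/(0.0674·0.400) = 2.125 K/W
  R_conv,out = 1/(hA) = 1/(6.13·0.400) = 0.4078 K/W
ΣR = 2.426×10^-4 + 2.125 + 0.4078 = 2.533 K/W
Q = ΔT/ΣR = (190 °C − 26.9 °C)/2.533 = 64.4 W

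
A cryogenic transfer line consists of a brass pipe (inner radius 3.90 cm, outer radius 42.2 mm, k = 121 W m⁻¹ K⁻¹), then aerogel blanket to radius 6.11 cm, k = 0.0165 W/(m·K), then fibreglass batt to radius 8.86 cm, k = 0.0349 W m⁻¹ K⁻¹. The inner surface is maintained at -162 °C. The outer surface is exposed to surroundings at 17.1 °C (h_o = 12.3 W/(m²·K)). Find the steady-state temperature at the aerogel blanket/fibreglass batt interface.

T = -43.8 °C

Treat each layer as a resistance in series:
  R'_brass = ln(0.0422/0.0390)/(2πk) = 0.07886/(2π·121) = 1.037×10^-4 m·K/W
  R'_aerogel blanket = ln(0.0611/0.0422)/(2πk) = 0.3701/(2π·0.0165) = 3.570 m·K/W
  R'_fibreglass batt = ln(0.0886/0.0611)/(2πk) = 0.3716/(2π·0.0349) = 1.695 m·K/W
  R'_conv,out = 1/(2πr h) = 1/(2π·0.0886·12.3) = 0.1460 m·K/W
ΣR = 1.037×10^-4 + 3.570 + 1.695 + 0.1460 = 5.411 m·K/W
Q' = ΔT/ΣR = (-162 °C − 17.1 °C)/5.411 = -33.10 W/m
From the inner boundary to the aerogel blanket/fibreglass batt interface, ΣR_partial = 3.570 m·K/W.
T_interface = T_in − Q'·ΣR_partial = -162 °C − (-33.10)(3.570) = -43.8 °C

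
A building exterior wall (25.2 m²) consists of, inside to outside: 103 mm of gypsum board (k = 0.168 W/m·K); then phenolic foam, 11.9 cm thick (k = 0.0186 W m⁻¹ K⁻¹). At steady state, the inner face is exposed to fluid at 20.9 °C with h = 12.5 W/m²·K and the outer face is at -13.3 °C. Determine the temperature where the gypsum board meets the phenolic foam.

Series thermal resistances, inner to outer:
  R_conv,in = 1/(hA) = 1/(12.5·25.2) = 0.003175 K/W
  R_gypsum board = L/(kA) = 0.103/(0.168·25.2) = 0.02433 K/W
  R_phenolic foam = L/(kA) = 0.119/(0.0186·25.2) = 0.2539 K/W
ΣR = 0.003175 + 0.02433 + 0.2539 = 0.2814 K/W
Q = ΔT/ΣR = (20.9 °C − -13.3 °C)/0.2814 = 121.5 W
From the inner boundary to the gypsum board/phenolic foam interface, ΣR_partial = 0.02751 K/W.
T_interface = T_in − Q·ΣR_partial = 20.9 °C − (121.5)(0.02751) = 17.6 °C

T = 17.6 °C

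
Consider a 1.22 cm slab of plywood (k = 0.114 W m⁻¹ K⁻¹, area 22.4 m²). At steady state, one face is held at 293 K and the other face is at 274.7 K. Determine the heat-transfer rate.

Q = 3.83 kW

Q = kA·ΔT/L = 0.114 × 22.4 × |293 K − 274.7 K| / 0.0122 = 3830 W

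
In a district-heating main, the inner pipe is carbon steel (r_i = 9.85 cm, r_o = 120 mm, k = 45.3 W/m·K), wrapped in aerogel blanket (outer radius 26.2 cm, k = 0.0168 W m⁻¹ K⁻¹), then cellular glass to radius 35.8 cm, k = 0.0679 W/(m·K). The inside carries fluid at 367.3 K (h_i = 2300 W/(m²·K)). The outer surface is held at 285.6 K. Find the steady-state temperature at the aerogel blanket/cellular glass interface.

Treat each layer as a resistance in series:
  R'_conv,in = 1/(2πr h) = 1/(2π·0.0985·2300) = 7.025×10^-4 m·K/W
  R'_carbon steel = ln(0.120/0.0985)/(2πk) = 0.1974/(2π·45.3) = 6.937×10^-4 m·K/W
  R'_aerogel blanket = ln(0.262/0.120)/(2πk) = 0.7809/(2π·0.0168) = 7.397 m·K/W
  R'_cellular glass = ln(0.358/0.262)/(2πk) = 0.3122/(2π·0.0679) = 0.7318 m·K/W
ΣR = 7.025×10^-4 + 6.937×10^-4 + 7.397 + 0.7318 = 8.130 m·K/W
Q' = ΔT/ΣR = (367.3 K − 285.6 K)/8.130 = 10.05 W/m
From the inner boundary to the aerogel blanket/cellular glass interface, ΣR_partial = 7.398 m·K/W.
T_interface = T_in − Q'·ΣR_partial = 367.3 K − (10.05)(7.398) = 293.0 K

T = 293.0 K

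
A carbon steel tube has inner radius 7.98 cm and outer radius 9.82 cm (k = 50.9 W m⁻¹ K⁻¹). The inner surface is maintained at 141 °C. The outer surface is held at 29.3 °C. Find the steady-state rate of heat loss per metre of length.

Q' = 2πk·ΔT/ln(r₂/r₁) = 2π × 50.9 × 111.7 / ln(0.0982/0.0798) = 1.72×10^5 W/m

Q' = 1.72×10^5 W/m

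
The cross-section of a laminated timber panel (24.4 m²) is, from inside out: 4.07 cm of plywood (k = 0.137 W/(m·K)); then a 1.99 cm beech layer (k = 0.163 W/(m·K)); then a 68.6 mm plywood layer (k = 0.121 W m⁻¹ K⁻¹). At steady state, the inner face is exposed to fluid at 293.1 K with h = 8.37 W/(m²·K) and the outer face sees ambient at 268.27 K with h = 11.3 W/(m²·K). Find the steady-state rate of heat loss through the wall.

Q = 507 W

Series thermal resistances, inner to outer:
  R_conv,in = 1/(hA) = 1/(8.37·24.4) = 0.004896 K/W
  R_plywood = L/(kA) = 0.0407/(0.137·24.4) = 0.01218 K/W
  R_beech = L/(kA) = 0.0199/(0.163·24.4) = 0.005004 K/W
  R_plywood = L/(kA) = 0.0686/(0.121·24.4) = 0.02324 K/W
  R_conv,out = 1/(hA) = 1/(11.3·24.4) = 0.003627 K/W
ΣR = 0.004896 + 0.01218 + 0.005004 + 0.02324 + 0.003627 = 0.04895 K/W
Q = ΔT/ΣR = (293.1 K − 268.27 K)/0.04895 = 507 W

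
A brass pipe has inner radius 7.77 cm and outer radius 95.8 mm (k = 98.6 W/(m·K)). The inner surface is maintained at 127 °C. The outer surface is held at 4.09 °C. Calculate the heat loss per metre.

Q' = 2πk·ΔT/ln(r₂/r₁) = 2π × 98.6 × 122.91 / ln(0.0958/0.0777) = 3.64×10^5 W/m

Q' = 364 kW/m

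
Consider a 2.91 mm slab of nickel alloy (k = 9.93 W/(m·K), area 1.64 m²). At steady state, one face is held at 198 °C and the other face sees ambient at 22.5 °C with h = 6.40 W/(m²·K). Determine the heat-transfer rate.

Q = 1840 W

Treat each layer as a resistance in series:
  R_nickel alloy = L/(kA) = 0.00291/(9.93·1.64) = 1.787×10^-4 K/W
  R_conv,out = 1/(hA) = 1/(6.40·1.64) = 0.09527 K/W
ΣR = 1.787×10^-4 + 0.09527 = 0.09545 K/W
Q = ΔT/ΣR = (198 °C − 22.5 °C)/0.09545 = 1840 W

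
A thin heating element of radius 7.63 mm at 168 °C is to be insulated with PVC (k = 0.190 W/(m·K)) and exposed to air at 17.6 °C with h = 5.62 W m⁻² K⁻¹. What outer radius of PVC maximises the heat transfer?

r_cr = 3.38 cm

For a cylinder, r_cr = k_ins/h = 0.190/5.62 = 0.0338 m = 3.38 cm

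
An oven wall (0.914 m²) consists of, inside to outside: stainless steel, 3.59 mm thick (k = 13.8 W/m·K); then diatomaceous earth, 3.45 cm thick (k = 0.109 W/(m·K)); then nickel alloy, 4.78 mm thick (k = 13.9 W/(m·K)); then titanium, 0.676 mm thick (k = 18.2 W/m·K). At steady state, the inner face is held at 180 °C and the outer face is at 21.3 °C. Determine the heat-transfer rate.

Q = 457 W

Treat each layer as a resistance in series:
  R_stainless steel = L/(kA) = 0.00359/(13.8·0.914) = 2.846×10^-4 K/W
  R_diatomaceous earth = L/(kA) = 0.0345/(0.109·0.914) = 0.3463 K/W
  R_nickel alloy = L/(kA) = 0.00478/(13.9·0.914) = 3.762×10^-4 K/W
  R_titanium = L/(kA) = 6.76×10^-4/(18.2·0.914) = 4.064×10^-5 K/W
ΣR = 2.846×10^-4 + 0.3463 + 3.762×10^-4 + 4.064×10^-5 = 0.3470 K/W
Q = ΔT/ΣR = (180 °C − 21.3 °C)/0.3470 = 457 W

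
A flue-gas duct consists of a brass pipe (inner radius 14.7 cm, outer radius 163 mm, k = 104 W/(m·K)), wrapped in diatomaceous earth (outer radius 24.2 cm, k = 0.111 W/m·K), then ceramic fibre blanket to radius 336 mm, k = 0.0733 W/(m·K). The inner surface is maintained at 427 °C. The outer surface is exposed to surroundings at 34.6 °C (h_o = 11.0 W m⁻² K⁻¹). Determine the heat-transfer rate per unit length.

Resistance network (inner→outer):
  R'_brass = ln(0.163/0.147)/(2πk) = 0.1033/(2π·104) = 1.581×10^-4 m·K/W
  R'_diatomaceous earth = ln(0.242/0.163)/(2πk) = 0.3952/(2π·0.111) = 0.5666 m·K/W
  R'_ceramic fibre blanket = ln(0.336/0.242)/(2πk) = 0.3282/(2π·0.0733) = 0.7126 m·K/W
  R'_conv,out = 1/(2πr h) = 1/(2π·0.336·11.0) = 0.04306 m·K/W
ΣR = 1.581×10^-4 + 0.5666 + 0.7126 + 0.04306 = 1.322 m·K/W
Q' = ΔT/ΣR = (427 °C − 34.6 °C)/1.322 = 297 W/m

Q' = 297 W/m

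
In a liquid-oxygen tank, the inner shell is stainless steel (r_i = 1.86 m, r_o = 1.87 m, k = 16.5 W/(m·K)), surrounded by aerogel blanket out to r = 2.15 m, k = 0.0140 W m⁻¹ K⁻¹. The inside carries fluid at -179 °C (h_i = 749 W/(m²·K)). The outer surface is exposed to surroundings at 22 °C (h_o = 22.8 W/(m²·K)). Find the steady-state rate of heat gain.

Resistance network (inner→outer):
  R_conv,in = 1/(4πr²h) = 1/(4π·1.86²·749) = 3.071×10^-5 K/W
  R_stainless steel = (1/1.86 − 1/1.87)/(4πk) = 0.002875/(4π·16.5) = 1.387×10^-5 K/W
  R_aerogel blanket = (1/1.87 − 1/2.15)/(4πk) = 0.06964/(4π·0.0140) = 0.3959 K/W
  R_conv,out = 1/(4πr²h) = 1/(4π·2.15²·22.8) = 7.551×10^-4 K/W
ΣR = 3.071×10^-5 + 1.387×10^-5 + 0.3959 + 7.551×10^-4 = 0.3967 K/W
Q = ΔT/ΣR = (-179 °C − 22 °C)/0.3967 = -507 W
(Negative Q ⇒ heat flows inward; heat gain = 507 W.)

Q = 507 W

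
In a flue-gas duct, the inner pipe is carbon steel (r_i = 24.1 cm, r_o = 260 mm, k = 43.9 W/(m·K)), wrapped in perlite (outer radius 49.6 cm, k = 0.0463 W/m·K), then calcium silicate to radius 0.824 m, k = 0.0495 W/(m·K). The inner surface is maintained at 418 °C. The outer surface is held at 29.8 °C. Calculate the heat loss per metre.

Series thermal resistances, inner to outer:
  R'_carbon steel = ln(0.260/0.241)/(2πk) = 0.07588/(2π·43.9) = 2.751×10^-4 m·K/W
  R'_perlite = ln(0.496/0.260)/(2πk) = 0.6459/(2π·0.0463) = 2.220 m·K/W
  R'_calcium silicate = ln(0.824/0.496)/(2πk) = 0.5076/(2π·0.0495) = 1.632 m·K/W
ΣR = 2.751×10^-4 + 2.220 + 1.632 = 3.852 m·K/W
Q' = ΔT/ΣR = (418 °C − 29.8 °C)/3.852 = 101 W/m

Q' = 101 W/m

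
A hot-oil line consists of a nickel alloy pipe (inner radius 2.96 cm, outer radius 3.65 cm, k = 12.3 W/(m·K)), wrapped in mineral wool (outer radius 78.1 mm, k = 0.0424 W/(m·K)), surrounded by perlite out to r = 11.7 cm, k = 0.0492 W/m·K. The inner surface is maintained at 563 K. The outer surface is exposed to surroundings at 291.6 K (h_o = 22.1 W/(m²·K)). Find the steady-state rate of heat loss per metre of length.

Q' = 64.2 W/m

Resistance network (inner→outer):
  R'_nickel alloy = ln(0.0365/0.0296)/(2πk) = 0.2095/(2π·12.3) = 0.002711 m·K/W
  R'_mineral wool = ln(0.0781/0.0365)/(2πk) = 0.7607/(2π·0.0424) = 2.855 m·K/W
  R'_perlite = ln(0.117/0.0781)/(2πk) = 0.4042/(2π·0.0492) = 1.307 m·K/W
  R'_conv,out = 1/(2πr h) = 1/(2π·0.117·22.1) = 0.06155 m·K/W
ΣR = 0.002711 + 2.855 + 1.307 + 0.06155 = 4.226 m·K/W
Q' = ΔT/ΣR = (563 K − 291.6 K)/4.226 = 64.2 W/m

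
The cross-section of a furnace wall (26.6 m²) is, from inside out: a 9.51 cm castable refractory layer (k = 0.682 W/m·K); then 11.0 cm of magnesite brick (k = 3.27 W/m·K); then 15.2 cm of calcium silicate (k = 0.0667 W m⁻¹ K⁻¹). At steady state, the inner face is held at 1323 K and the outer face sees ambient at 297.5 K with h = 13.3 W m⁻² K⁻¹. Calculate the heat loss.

Treat each layer as a resistance in series:
  R_castable refractory = L/(kA) = 0.0951/(0.682·26.6) = 0.005242 K/W
  R_magnesite brick = L/(kA) = 0.110/(3.27·26.6) = 0.001265 K/W
  R_calcium silicate = L/(kA) = 0.152/(0.0667·26.6) = 0.08567 K/W
  R_conv,out = 1/(hA) = 1/(13.3·26.6) = 0.002827 K/W
ΣR = 0.005242 + 0.001265 + 0.08567 + 0.002827 = 0.09500 K/W
Q = ΔT/ΣR = (1323 K − 297.5 K)/0.09500 = 10800 W

Q = 10.8 kW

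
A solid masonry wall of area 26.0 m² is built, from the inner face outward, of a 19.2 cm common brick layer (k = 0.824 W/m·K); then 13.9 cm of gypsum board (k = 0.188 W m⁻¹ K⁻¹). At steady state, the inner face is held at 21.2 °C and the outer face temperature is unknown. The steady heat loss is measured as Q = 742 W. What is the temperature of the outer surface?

Series resistances:
  R_common brick = L/(kA) = 0.192/(0.824·26.0) = 0.008962 K/W
  R_gypsum board = L/(kA) = 0.139/(0.188·26.0) = 0.02844 K/W
ΣR = 0.03740 K/W
ΔT = Q·ΣR = 742 × 0.03740 = 27.75 K
Heat flows outward, so T_out = T_in − ΔT = 21.2 − 27.75 = -6.55 °C

T_out = -6.55 °C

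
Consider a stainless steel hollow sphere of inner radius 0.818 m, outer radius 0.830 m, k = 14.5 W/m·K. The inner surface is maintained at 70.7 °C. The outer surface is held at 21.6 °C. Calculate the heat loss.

Q = 506 kW

Q = 4πk·ΔT/(1/r₁ − 1/r₂) = 4π × 14.5 × 49.1 / (1/0.818 − 1/0.830) = 5.06×10^5 W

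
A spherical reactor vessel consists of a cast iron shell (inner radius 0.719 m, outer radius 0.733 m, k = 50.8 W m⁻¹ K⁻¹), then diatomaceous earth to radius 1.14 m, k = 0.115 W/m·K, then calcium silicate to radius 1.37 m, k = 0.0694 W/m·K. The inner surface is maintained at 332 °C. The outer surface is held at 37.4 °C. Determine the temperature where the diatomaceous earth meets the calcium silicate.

Treat each layer as a resistance in series:
  R_cast iron = (1/0.719 − 1/0.733)/(4πk) = 0.02656/(4π·50.8) = 4.161×10^-5 K/W
  R_diatomaceous earth = (1/0.733 − 1/1.14)/(4πk) = 0.4871/(4π·0.115) = 0.3370 K/W
  R_calcium silicate = (1/1.14 − 1/1.37)/(4πk) = 0.1473/(4π·0.0694) = 0.1689 K/W
ΣR = 4.161×10^-5 + 0.3370 + 0.1689 = 0.5059 K/W
Q = ΔT/ΣR = (332 °C − 37.4 °C)/0.5059 = 582.3 W
From the inner boundary to the diatomaceous earth/calcium silicate interface, ΣR_partial = 0.3370 K/W.
T_interface = T_in − Q·ΣR_partial = 332 °C − (582.3)(0.3370) = 136 °C

T = 136 °C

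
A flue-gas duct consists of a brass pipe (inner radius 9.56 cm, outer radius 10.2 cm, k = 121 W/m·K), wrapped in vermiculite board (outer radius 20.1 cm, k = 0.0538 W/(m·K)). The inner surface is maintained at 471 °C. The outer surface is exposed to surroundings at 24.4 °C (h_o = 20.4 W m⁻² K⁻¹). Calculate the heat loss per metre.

Treat each layer as a resistance in series:
  R'_brass = ln(0.102/0.0956)/(2πk) = 0.06480/(2π·121) = 8.523×10^-5 m·K/W
  R'_vermiculite board = ln(0.201/0.102)/(2πk) = 0.6783/(2π·0.0538) = 2.007 m·K/W
  R'_conv,out = 1/(2πr h) = 1/(2π·0.201·20.4) = 0.03881 m·K/W
ΣR = 8.523×10^-5 + 2.007 + 0.03881 = 2.046 m·K/W
Q' = ΔT/ΣR = (471 °C − 24.4 °C)/2.046 = 218 W/m

Q' = 218 W/m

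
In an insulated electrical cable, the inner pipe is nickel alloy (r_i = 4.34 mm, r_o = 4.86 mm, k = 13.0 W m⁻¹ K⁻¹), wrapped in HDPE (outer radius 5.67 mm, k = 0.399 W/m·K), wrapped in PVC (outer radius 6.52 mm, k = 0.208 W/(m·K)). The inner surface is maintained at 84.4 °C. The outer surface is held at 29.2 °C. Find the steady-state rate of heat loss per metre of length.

Resistance network (inner→outer):
  R'_nickel alloy = ln(0.00486/0.00434)/(2πk) = 0.1132/(2π·13.0) = 0.001385 m·K/W
  R'_HDPE = ln(0.00567/0.00486)/(2πk) = 0.1542/(2π·0.399) = 0.06149 m·K/W
  R'_PVC = ln(0.00652/0.00567)/(2πk) = 0.1397/(2π·0.208) = 0.1069 m·K/W
ΣR = 0.001385 + 0.06149 + 0.1069 = 0.1698 m·K/W
Q' = ΔT/ΣR = (84.4 °C − 29.2 °C)/0.1698 = 325 W/m

Q' = 325 W/m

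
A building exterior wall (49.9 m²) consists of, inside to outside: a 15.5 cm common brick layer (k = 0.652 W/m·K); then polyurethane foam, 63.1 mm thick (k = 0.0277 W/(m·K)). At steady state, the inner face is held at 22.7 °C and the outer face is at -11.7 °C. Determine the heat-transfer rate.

Q = 682 W

Resistance network (inner→outer):
  R_common brick = L/(kA) = 0.155/(0.652·49.9) = 0.004764 K/W
  R_polyurethane foam = L/(kA) = 0.0631/(0.0277·49.9) = 0.04565 K/W
ΣR = 0.004764 + 0.04565 = 0.05041 K/W
Q = ΔT/ΣR = (22.7 °C − -11.7 °C)/0.05041 = 682 W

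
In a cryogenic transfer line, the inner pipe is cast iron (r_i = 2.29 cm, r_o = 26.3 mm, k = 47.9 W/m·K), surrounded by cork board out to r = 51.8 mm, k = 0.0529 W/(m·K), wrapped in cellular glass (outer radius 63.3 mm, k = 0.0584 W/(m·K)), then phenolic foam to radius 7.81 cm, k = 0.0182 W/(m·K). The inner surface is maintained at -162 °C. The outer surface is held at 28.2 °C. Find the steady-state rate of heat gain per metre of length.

Resistance network (inner→outer):
  R'_cast iron = ln(0.0263/0.0229)/(2πk) = 0.1384/(2π·47.9) = 4.600×10^-4 m·K/W
  R'_cork board = ln(0.0518/0.0263)/(2πk) = 0.6778/(2π·0.0529) = 2.039 m·K/W
  R'_cellular glass = ln(0.0633/0.0518)/(2πk) = 0.2005/(2π·0.0584) = 0.5464 m·K/W
  R'_phenolic foam = ln(0.0781/0.0633)/(2πk) = 0.2101/(2π·0.0182) = 1.837 m·K/W
ΣR = 4.600×10^-4 + 2.039 + 0.5464 + 1.837 = 4.423 m·K/W
Q' = ΔT/ΣR = (-162 °C − 28.2 °C)/4.423 = -43.0 W/m
(Negative Q' ⇒ heat flows inward; heat gain = 43.0 W/m.)

Q' = 43.0 W/m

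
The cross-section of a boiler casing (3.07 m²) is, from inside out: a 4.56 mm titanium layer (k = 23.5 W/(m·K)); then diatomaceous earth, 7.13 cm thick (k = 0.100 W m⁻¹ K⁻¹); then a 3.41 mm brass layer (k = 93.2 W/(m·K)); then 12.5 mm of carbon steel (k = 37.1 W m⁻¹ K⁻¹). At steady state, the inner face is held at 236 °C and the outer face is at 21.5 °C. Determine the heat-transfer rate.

Treat each layer as a resistance in series:
  R_titanium = L/(kA) = 0.00456/(23.5·3.07) = 6.321×10^-5 K/W
  R_diatomaceous earth = L/(kA) = 0.0713/(0.100·3.07) = 0.2322 K/W
  R_brass = L/(kA) = 0.00341/(93.2·3.07) = 1.192×10^-5 K/W
  R_carbon steel = L/(kA) = 0.0125/(37.1·3.07) = 1.097×10^-4 K/W
ΣR = 6.321×10^-5 + 0.2322 + 1.192×10^-5 + 1.097×10^-4 = 0.2324 K/W
Q = ΔT/ΣR = (236 °C − 21.5 °C)/0.2324 = 923 W

Q = 923 W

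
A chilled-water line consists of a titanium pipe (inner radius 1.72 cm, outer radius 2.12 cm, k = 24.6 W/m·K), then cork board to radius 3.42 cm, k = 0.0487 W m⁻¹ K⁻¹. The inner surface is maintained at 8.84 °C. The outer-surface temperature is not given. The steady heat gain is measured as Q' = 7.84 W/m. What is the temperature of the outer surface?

Series resistances:
  R'_titanium = ln(0.0212/0.0172)/(2πk) = 0.2091/(2π·24.6) = 0.001353 m·K/W
  R'_cork board = ln(0.0342/0.0212)/(2πk) = 0.4782/(2π·0.0487) = 1.563 m·K/W
ΣR = 1.564 m·K/W
ΔT = Q'·ΣR = 7.84 × 1.564 = 12.26 K
Heat flows inward, so T_out = T_in + ΔT = 8.84 + 12.26 = 21.1 °C

T_out = 21.1 °C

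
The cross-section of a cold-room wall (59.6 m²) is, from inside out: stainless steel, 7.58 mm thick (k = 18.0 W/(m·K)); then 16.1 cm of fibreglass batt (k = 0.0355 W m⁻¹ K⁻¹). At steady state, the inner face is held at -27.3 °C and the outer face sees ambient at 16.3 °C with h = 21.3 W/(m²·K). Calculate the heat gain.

Treat each layer as a resistance in series:
  R_stainless steel = L/(kA) = 0.00758/(18.0·59.6) = 7.066×10^-6 K/W
  R_fibreglass batt = L/(kA) = 0.161/(0.0355·59.6) = 0.07609 K/W
  R_conv,out = 1/(hA) = 1/(21.3·59.6) = 7.877×10^-4 K/W
ΣR = 7.066×10^-6 + 0.07609 + 7.877×10^-4 = 0.07688 K/W
Q = ΔT/ΣR = (-27.3 °C − 16.3 °C)/0.07688 = -567 W
(Negative Q ⇒ heat flows inward; heat gain = 567 W.)

Q = 567 W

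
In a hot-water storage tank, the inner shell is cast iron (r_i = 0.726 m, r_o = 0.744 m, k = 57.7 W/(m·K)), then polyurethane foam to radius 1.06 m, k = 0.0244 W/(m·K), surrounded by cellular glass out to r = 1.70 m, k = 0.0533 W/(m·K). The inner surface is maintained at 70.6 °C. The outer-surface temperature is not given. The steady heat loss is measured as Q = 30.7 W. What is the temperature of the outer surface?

Series resistances:
  R_cast iron = (1/0.726 − 1/0.744)/(4πk) = 0.03332/(4π·57.7) = 4.596×10^-5 K/W
  R_polyurethane foam = (1/0.744 − 1/1.06)/(4πk) = 0.4007/(4π·0.0244) = 1.307 K/W
  R_cellular glass = (1/1.06 − 1/1.70)/(4πk) = 0.3552/(4π·0.0533) = 0.5303 K/W
ΣR = 1.837 K/W
ΔT = Q·ΣR = 30.7 × 1.837 = 56.40 K
Heat flows outward, so T_out = T_in − ΔT = 70.6 − 56.40 = 14.2 °C

T_out = 14.2 °C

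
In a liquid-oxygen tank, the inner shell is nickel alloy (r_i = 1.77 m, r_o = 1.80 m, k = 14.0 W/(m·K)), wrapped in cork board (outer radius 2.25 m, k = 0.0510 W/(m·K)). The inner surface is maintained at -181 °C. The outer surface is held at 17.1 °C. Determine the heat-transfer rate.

Resistance network (inner→outer):
  R_nickel alloy = (1/1.77 − 1/1.80)/(4πk) = 0.009416/(4π·14.0) = 5.352×10^-5 K/W
  R_cork board = (1/1.80 − 1/2.25)/(4πk) = 0.1111/(4π·0.0510) = 0.1734 K/W
ΣR = 5.352×10^-5 + 0.1734 = 0.1735 K/W
Q = ΔT/ΣR = (-181 °C − 17.1 °C)/0.1735 = -1140 W
(Negative Q ⇒ heat flows inward; heat gain = 1140 W.)

Q = 1140 W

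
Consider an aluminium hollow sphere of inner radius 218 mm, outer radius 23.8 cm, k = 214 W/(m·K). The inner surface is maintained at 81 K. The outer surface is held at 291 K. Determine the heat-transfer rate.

Q = 1.47×10^6 W

Q = 4πk·ΔT/(1/r₁ − 1/r₂) = 4π × 214 × 210 / (1/0.218 − 1/0.238) = 1.47×10^6 W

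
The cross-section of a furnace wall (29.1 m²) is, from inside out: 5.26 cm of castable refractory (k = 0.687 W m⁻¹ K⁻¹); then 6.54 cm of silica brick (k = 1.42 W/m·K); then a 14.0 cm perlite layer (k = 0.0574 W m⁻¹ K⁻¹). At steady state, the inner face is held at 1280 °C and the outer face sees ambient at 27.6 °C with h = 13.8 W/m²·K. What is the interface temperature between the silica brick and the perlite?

Series thermal resistances, inner to outer:
  R_castable refractory = L/(kA) = 0.0526/(0.687·29.1) = 0.002631 K/W
  R_silica brick = L/(kA) = 0.0654/(1.42·29.1) = 0.001583 K/W
  R_perlite = L/(kA) = 0.140/(0.0574·29.1) = 0.08382 K/W
  R_conv,out = 1/(hA) = 1/(13.8·29.1) = 0.002490 K/W
ΣR = 0.002631 + 0.001583 + 0.08382 + 0.002490 = 0.09052 K/W
Q = ΔT/ΣR = (1280 °C − 27.6 °C)/0.09052 = 13840 W
From the inner boundary to the silica brick/perlite interface, ΣR_partial = 0.004214 K/W.
T_interface = T_in − Q·ΣR_partial = 1280 °C − (13840)(0.004214) = 1222 °C

T = 1222 °C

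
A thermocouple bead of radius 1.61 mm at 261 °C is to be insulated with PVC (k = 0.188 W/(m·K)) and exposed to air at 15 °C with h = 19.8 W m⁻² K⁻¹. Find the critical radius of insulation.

For a sphere, r_cr = 2k_ins/h = 2·0.188/19.8 = 0.0190 m = 1.90 cm

r_cr = 1.90 cm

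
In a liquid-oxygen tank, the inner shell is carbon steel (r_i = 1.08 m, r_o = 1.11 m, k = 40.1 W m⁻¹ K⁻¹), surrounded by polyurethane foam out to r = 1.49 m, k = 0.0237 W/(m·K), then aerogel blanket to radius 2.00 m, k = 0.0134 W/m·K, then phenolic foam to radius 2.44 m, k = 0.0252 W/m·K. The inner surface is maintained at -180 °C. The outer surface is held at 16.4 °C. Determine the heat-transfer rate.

Series thermal resistances, inner to outer:
  R_carbon steel = (1/1.08 − 1/1.11)/(4πk) = 0.02503/(4π·40.1) = 4.966×10^-5 K/W
  R_polyurethane foam = (1/1.11 − 1/1.49)/(4πk) = 0.2298/(4π·0.0237) = 0.7715 K/W
  R_aerogel blanket = (1/1.49 − 1/2.00)/(4πk) = 0.1711/(4π·0.0134) = 1.016 K/W
  R_phenolic foam = (1/2.00 − 1/2.44)/(4πk) = 0.09016/(4π·0.0252) = 0.2847 K/W
ΣR = 4.966×10^-5 + 0.7715 + 1.016 + 0.2847 = 2.072 K/W
Q = ΔT/ΣR = (-180 °C − 16.4 °C)/2.072 = -94.8 W
(Negative Q ⇒ heat flows inward; heat gain = 94.8 W.)

Q = 94.8 W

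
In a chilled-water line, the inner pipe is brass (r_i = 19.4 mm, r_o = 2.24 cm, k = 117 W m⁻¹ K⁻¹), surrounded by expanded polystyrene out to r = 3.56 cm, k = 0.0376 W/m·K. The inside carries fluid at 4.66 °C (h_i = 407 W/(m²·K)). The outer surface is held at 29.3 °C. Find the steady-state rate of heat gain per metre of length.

Q' = 12.4 W/m

Series thermal resistances, inner to outer:
  R'_conv,in = 1/(2πr h) = 1/(2π·0.0194·407) = 0.02016 m·K/W
  R'_brass = ln(0.0224/0.0194)/(2πk) = 0.1438/(2π·117) = 1.956×10^-4 m·K/W
  R'_expanded polystyrene = ln(0.0356/0.0224)/(2πk) = 0.4633/(2π·0.0376) = 1.961 m·K/W
ΣR = 0.02016 + 1.956×10^-4 + 1.961 = 1.981 m·K/W
Q' = ΔT/ΣR = (4.66 °C − 29.3 °C)/1.981 = -12.4 W/m
(Negative Q' ⇒ heat flows inward; heat gain = 12.4 W/m.)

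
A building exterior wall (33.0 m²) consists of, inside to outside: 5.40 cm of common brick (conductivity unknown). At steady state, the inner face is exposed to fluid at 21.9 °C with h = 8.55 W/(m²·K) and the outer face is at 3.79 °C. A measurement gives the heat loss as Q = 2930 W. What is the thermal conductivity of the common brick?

k = 0.621 W/m·K

ΣR = ΔT/Q = |21.9 − 3.79|/2930 = 0.006181 K/W
Known resistances:
  R_conv,in = 1/(hA) = 1/(8.55·33.0) = 0.003544 K/W
R_common brick = ΣR − ΣR_known = 0.006181 − 0.003544 = 0.002637 K/W
L/(kA) = 0.002637 ⇒ k = 0.0540/(0.002637·33.0) = 0.621 W/m·K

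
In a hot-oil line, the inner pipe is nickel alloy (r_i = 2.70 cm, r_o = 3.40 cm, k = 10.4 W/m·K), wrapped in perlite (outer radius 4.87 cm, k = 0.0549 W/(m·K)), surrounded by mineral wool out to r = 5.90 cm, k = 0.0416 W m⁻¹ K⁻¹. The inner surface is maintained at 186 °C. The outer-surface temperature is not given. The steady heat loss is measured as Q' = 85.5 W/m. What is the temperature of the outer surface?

Sum the resistances:
  R'_nickel alloy = ln(0.0340/0.0270)/(2πk) = 0.2305/(2π·10.4) = 0.003528 m·K/W
  R'_perlite = ln(0.0487/0.0340)/(2πk) = 0.3593/(2π·0.0549) = 1.042 m·K/W
  R'_mineral wool = ln(0.0590/0.0487)/(2πk) = 0.1919/(2π·0.0416) = 0.7340 m·K/W
ΣR = 1.779 m·K/W
ΔT = Q'·ΣR = 85.5 × 1.779 = 152.1 K
Heat flows outward, so T_out = T_in − ΔT = 186 − 152.1 = 33.9 °C

T_out = 33.9 °C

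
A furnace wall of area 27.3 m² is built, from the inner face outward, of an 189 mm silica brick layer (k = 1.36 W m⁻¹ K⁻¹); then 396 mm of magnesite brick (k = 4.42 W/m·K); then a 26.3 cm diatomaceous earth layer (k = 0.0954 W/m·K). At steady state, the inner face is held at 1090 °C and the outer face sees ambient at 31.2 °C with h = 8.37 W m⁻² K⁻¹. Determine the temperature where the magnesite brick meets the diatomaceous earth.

Treat each layer as a resistance in series:
  R_silica brick = L/(kA) = 0.189/(1.36·27.3) = 0.005090 K/W
  R_magnesite brick = L/(kA) = 0.396/(4.42·27.3) = 0.003282 K/W
  R_diatomaceous earth = L/(kA) = 0.263/(0.0954·27.3) = 0.1010 K/W
  R_conv,out = 1/(hA) = 1/(8.37·27.3) = 0.004376 K/W
ΣR = 0.005090 + 0.003282 + 0.1010 + 0.004376 = 0.1137 K/W
Q = ΔT/ΣR = (1090 °C − 31.2 °C)/0.1137 = 9312 W
From the inner boundary to the magnesite brick/diatomaceous earth interface, ΣR_partial = 0.008372 K/W.
T_interface = T_in − Q·ΣR_partial = 1090 °C − (9312)(0.008372) = 1012 °C

T = 1012 °C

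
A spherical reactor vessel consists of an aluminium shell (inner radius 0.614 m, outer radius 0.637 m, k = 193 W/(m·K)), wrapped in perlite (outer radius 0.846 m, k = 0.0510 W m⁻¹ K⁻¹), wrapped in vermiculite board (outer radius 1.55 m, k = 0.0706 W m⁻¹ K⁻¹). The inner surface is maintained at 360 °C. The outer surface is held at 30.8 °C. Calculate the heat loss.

Q = 272 W

Treat each layer as a resistance in series:
  R_aluminium = (1/0.614 − 1/0.637)/(4πk) = 0.05881/(4π·193) = 2.425×10^-5 K/W
  R_perlite = (1/0.637 − 1/0.846)/(4πk) = 0.3878/(4π·0.0510) = 0.6051 K/W
  R_vermiculite board = (1/0.846 − 1/1.55)/(4πk) = 0.5369/(4π·0.0706) = 0.6051 K/W
ΣR = 2.425×10^-5 + 0.6051 + 0.6051 = 1.210 K/W
Q = ΔT/ΣR = (360 °C − 30.8 °C)/1.210 = 272 W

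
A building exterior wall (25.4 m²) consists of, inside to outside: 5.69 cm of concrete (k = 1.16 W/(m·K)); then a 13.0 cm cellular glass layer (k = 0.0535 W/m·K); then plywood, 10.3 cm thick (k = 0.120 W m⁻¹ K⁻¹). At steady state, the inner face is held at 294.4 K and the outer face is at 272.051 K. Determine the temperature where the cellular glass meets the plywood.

Series thermal resistances, inner to outer:
  R_concrete = L/(kA) = 0.0569/(1.16·25.4) = 0.001931 K/W
  R_cellular glass = L/(kA) = 0.130/(0.0535·25.4) = 0.09567 K/W
  R_plywood = L/(kA) = 0.103/(0.120·25.4) = 0.03379 K/W
ΣR = 0.001931 + 0.09567 + 0.03379 = 0.1314 K/W
Q = ΔT/ΣR = (294.4 K − 272.051 K)/0.1314 = 170.1 W
From the inner boundary to the cellular glass/plywood interface, ΣR_partial = 0.09760 K/W.
T_interface = T_in − Q·ΣR_partial = 294.4 K − (170.1)(0.09760) = 277.80 K

T = 277.80 K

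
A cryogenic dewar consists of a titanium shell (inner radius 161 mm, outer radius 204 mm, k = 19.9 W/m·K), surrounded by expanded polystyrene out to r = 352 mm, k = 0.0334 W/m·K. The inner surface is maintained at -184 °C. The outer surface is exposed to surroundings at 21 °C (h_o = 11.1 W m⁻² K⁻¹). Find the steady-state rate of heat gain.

Series thermal resistances, inner to outer:
  R_titanium = (1/0.161 − 1/0.204)/(4πk) = 1.309/(4π·19.9) = 0.005235 K/W
  R_expanded polystyrene = (1/0.204 − 1/0.352)/(4πk) = 2.061/(4π·0.0334) = 4.911 K/W
  R_conv,out = 1/(4πr²h) = 1/(4π·0.352²·11.1) = 0.05786 K/W
ΣR = 0.005235 + 4.911 + 0.05786 = 4.974 K/W
Q = ΔT/ΣR = (-184 °C − 21 °C)/4.974 = -41.2 W
(Negative Q ⇒ heat flows inward; heat gain = 41.2 W.)

Q = 41.2 W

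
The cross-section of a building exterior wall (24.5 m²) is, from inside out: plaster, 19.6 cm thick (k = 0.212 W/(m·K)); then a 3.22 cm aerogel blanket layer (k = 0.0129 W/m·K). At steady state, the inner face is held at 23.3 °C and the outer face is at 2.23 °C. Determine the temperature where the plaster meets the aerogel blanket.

Treat each layer as a resistance in series:
  R_plaster = L/(kA) = 0.196/(0.212·24.5) = 0.03774 K/W
  R_aerogel blanket = L/(kA) = 0.0322/(0.0129·24.5) = 0.1019 K/W
ΣR = 0.03774 + 0.1019 = 0.1396 K/W
Q = ΔT/ΣR = (23.3 °C − 2.23 °C)/0.1396 = 150.9 W
From the inner boundary to the plaster/aerogel blanket interface, ΣR_partial = 0.03774 K/W.
T_interface = T_in − Q·ΣR_partial = 23.3 °C − (150.9)(0.03774) = 17.6 °C

T = 17.6 °C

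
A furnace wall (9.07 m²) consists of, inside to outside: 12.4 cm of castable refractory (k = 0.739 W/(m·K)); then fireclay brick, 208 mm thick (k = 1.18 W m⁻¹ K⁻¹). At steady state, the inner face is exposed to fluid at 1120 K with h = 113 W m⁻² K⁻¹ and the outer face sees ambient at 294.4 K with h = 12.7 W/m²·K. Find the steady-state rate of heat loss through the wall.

Q = 17300 W

Resistance network (inner→outer):
  R_conv,in = 1/(hA) = 1/(113·9.07) = 9.757×10^-4 K/W
  R_castable refractory = L/(kA) = 0.124/(0.739·9.07) = 0.01850 K/W
  R_fireclay brick = L/(kA) = 0.208/(1.18·9.07) = 0.01943 K/W
  R_conv,out = 1/(hA) = 1/(12.7·9.07) = 0.008681 K/W
ΣR = 9.757×10^-4 + 0.01850 + 0.01943 + 0.008681 = 0.04759 K/W
Q = ΔT/ΣR = (1120 K − 294.4 K)/0.04759 = 17300 W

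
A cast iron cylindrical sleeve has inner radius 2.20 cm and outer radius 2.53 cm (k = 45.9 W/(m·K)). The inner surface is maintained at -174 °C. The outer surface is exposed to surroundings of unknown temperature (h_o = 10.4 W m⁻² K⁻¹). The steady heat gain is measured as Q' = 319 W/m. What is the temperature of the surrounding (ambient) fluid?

T_out = 19.1 °C

Series resistances:
  R'_cast iron = ln(0.0253/0.0220)/(2πk) = 0.1398/(2π·45.9) = 4.846×10^-4 m·K/W
  R'_conv,out = 1/(2πr h) = 1/(2π·0.0253·10.4) = 0.6049 m·K/W
ΣR = 0.6054 m·K/W
ΔT = Q'·ΣR = 319 × 0.6054 = 193.1 K
Heat flows inward, so T_out = T_in + ΔT = -174 + 193.1 = 19.1 °C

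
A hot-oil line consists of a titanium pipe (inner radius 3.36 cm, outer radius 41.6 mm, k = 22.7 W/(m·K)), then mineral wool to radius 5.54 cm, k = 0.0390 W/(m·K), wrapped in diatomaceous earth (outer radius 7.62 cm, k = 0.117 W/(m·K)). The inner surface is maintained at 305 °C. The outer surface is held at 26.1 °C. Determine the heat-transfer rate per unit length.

Series thermal resistances, inner to outer:
  R'_titanium = ln(0.0416/0.0336)/(2πk) = 0.2136/(2π·22.7) = 0.001497 m·K/W
  R'_mineral wool = ln(0.0554/0.0416)/(2πk) = 0.2865/(2π·0.0390) = 1.169 m·K/W
  R'_diatomaceous earth = ln(0.0762/0.0554)/(2πk) = 0.3188/(2π·0.117) = 0.4336 m·K/W
ΣR = 0.001497 + 1.169 + 0.4336 = 1.604 m·K/W
Q' = ΔT/ΣR = (305 °C − 26.1 °C)/1.604 = 174 W/m

Q' = 174 W/m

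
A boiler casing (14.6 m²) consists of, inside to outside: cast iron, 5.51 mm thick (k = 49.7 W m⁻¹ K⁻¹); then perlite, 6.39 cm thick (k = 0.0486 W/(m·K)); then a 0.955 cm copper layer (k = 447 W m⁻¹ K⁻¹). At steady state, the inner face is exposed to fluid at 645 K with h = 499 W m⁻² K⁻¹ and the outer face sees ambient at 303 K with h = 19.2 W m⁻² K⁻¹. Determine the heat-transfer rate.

Q = 3.65 kW

Series thermal resistances, inner to outer:
  R_conv,in = 1/(hA) = 1/(499·14.6) = 1.373×10^-4 K/W
  R_cast iron = L/(kA) = 0.00551/(49.7·14.6) = 7.594×10^-6 K/W
  R_perlite = L/(kA) = 0.0639/(0.0486·14.6) = 0.09006 K/W
  R_copper = L/(kA) = 0.00955/(447·14.6) = 1.463×10^-6 K/W
  R_conv,out = 1/(hA) = 1/(19.2·14.6) = 0.003567 K/W
ΣR = 1.373×10^-4 + 7.594×10^-6 + 0.09006 + 1.463×10^-6 + 0.003567 = 0.09377 K/W
Q = ΔT/ΣR = (645 K − 303 K)/0.09377 = 3650 W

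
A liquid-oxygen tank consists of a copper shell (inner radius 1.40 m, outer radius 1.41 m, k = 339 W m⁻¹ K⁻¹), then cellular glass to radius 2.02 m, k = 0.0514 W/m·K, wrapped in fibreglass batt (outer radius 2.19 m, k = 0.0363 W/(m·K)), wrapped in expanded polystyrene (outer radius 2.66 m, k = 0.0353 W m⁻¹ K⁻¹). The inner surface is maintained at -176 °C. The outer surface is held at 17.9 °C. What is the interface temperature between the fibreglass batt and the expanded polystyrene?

T = -41.1 °C

Resistance network (inner→outer):
  R_copper = (1/1.40 − 1/1.41)/(4πk) = 0.005066/(4π·339) = 1.189×10^-6 K/W
  R_cellular glass = (1/1.41 − 1/2.02)/(4πk) = 0.2142/(4π·0.0514) = 0.3316 K/W
  R_fibreglass batt = (1/2.02 − 1/2.19)/(4πk) = 0.03843/(4π·0.0363) = 0.08424 K/W
  R_expanded polystyrene = (1/2.19 − 1/2.66)/(4πk) = 0.08068/(4π·0.0353) = 0.1819 K/W
ΣR = 1.189×10^-6 + 0.3316 + 0.08424 + 0.1819 = 0.5977 K/W
Q = ΔT/ΣR = (-176 °C − 17.9 °C)/0.5977 = -324.4 W
From the inner boundary to the fibreglass batt/expanded polystyrene interface, ΣR_partial = 0.4158 K/W.
T_interface = T_in − Q·ΣR_partial = -176 °C − (-324.4)(0.4158) = -41.1 °C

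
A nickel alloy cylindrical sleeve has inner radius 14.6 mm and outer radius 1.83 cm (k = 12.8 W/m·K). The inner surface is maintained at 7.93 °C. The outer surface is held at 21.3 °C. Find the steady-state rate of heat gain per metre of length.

Q' = 4.76 kW/m

Q' = 2πk·ΔT/ln(r₂/r₁) = 2π × 12.8 × 13.37 / ln(0.0183/0.0146) = 4760 W/m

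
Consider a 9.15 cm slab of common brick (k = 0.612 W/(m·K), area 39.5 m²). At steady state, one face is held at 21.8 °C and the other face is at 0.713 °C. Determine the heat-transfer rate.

Q = kA·ΔT/L = 0.612 × 39.5 × |21.8 °C − 0.713 °C| / 0.0915 = 5570 W

Q = 5.57 kW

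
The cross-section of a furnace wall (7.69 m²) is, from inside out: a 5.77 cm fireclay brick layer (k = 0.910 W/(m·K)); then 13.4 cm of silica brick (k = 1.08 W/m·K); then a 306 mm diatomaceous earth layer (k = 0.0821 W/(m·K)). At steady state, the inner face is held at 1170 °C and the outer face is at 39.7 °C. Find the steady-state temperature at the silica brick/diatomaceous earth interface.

Treat each layer as a resistance in series:
  R_fireclay brick = L/(kA) = 0.0577/(0.910·7.69) = 0.008245 K/W
  R_silica brick = L/(kA) = 0.134/(1.08·7.69) = 0.01613 K/W
  R_diatomaceous earth = L/(kA) = 0.306/(0.0821·7.69) = 0.4847 K/W
ΣR = 0.008245 + 0.01613 + 0.4847 = 0.5091 K/W
Q = ΔT/ΣR = (1170 °C − 39.7 °C)/0.5091 = 2220 W
From the inner boundary to the silica brick/diatomaceous earth interface, ΣR_partial = 0.02438 K/W.
T_interface = T_in − Q·ΣR_partial = 1170 °C − (2220)(0.02438) = 1116 °C

T = 1116 °C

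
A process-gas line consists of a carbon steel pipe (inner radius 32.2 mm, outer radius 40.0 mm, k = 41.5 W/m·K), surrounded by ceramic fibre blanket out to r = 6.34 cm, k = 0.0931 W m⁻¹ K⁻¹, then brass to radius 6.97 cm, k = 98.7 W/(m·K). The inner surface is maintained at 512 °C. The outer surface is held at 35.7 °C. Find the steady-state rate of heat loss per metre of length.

Q' = 604 W/m

Resistance network (inner→outer):
  R'_carbon steel = ln(0.0400/0.0322)/(2πk) = 0.2169/(2π·41.5) = 8.319×10^-4 m·K/W
  R'_ceramic fibre blanket = ln(0.0634/0.0400)/(2πk) = 0.4606/(2π·0.0931) = 0.7874 m·K/W
  R'_brass = ln(0.0697/0.0634)/(2πk) = 0.09474/(2π·98.7) = 1.528×10^-4 m·K/W
ΣR = 8.319×10^-4 + 0.7874 + 1.528×10^-4 = 0.7884 m·K/W
Q' = ΔT/ΣR = (512 °C − 35.7 °C)/0.7884 = 604 W/m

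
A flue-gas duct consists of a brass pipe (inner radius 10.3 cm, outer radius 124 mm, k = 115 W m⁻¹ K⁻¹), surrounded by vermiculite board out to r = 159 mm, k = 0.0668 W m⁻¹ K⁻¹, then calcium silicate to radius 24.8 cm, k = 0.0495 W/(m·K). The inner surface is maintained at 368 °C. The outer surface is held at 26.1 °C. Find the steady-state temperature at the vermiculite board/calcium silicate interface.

Resistance network (inner→outer):
  R'_brass = ln(0.124/0.103)/(2πk) = 0.1856/(2π·115) = 2.568×10^-4 m·K/W
  R'_vermiculite board = ln(0.159/0.124)/(2πk) = 0.2486/(2π·0.0668) = 0.5924 m·K/W
  R'_calcium silicate = ln(0.248/0.159)/(2πk) = 0.4445/(2π·0.0495) = 1.429 m·K/W
ΣR = 2.568×10^-4 + 0.5924 + 1.429 = 2.022 m·K/W
Q' = ΔT/ΣR = (368 °C − 26.1 °C)/2.022 = 169.1 W/m
From the inner boundary to the vermiculite board/calcium silicate interface, ΣR_partial = 0.5927 m·K/W.
T_interface = T_in − Q'·ΣR_partial = 368 °C − (169.1)(0.5927) = 268 °C

T = 268 °C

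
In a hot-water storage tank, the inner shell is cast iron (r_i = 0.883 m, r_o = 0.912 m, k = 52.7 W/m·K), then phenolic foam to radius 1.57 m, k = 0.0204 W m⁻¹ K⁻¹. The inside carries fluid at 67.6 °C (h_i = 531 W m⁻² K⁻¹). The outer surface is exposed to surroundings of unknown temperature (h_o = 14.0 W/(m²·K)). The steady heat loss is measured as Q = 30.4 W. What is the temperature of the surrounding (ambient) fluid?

Series resistances:
  R_conv,in = 1/(4πr²h) = 1/(4π·0.883²·531) = 1.922×10^-4 K/W
  R_cast iron = (1/0.883 − 1/0.912)/(4πk) = 0.03601/(4π·52.7) = 5.438×10^-5 K/W
  R_phenolic foam = (1/0.912 − 1/1.57)/(4πk) = 0.4595/(4π·0.0204) = 1.793 K/W
  R_conv,out = 1/(4πr²h) = 1/(4π·1.57²·14.0) = 0.002306 K/W
ΣR = 1.795 K/W
ΔT = Q·ΣR = 30.4 × 1.795 = 54.57 K
Heat flows outward, so T_out = T_in − ΔT = 67.6 − 54.57 = 13.0 °C

T_out = 13.0 °C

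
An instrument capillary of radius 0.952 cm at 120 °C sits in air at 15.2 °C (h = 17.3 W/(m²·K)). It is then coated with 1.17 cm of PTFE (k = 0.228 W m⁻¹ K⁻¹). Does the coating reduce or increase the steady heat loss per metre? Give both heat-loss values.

reduces: 108 → 106 W/m

Critical radius for a cylinder: r_cr = k/h = 0.0132 m = 1.32 cm.
Outer radius after coating: r₂ = 0.00952 + 0.0117 = 0.02122 m.
r₁ < r_cr < r₂: heat loss rises to a maximum at r_cr then falls. Whether the coating helps depends on whether Q(r₂) has dropped back below Q(r₁).
Bare: R = 1/(2πr₁h) = 0.9664 m·K/W; Q = 104.8/0.9664 = 108 W/m.
Coated: R = R_cond + R_conv = 0.9931 m·K/W; Q = 104.8/0.9931 = 106 W/m.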